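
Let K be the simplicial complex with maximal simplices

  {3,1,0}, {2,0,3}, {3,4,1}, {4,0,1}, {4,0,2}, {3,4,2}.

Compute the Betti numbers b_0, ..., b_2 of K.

b_0 = 1, b_1 = 0, b_2 = 1.

We work with the vertex ordering 0 < 1 < 2 < 3 < 4. The simplices of K, each written with vertices in increasing order, are:

  0-simplices (5): [0], [1], [2], [3], [4]
  1-simplices (9): [0,1], [0,2], [0,3], [0,4], [1,3], [1,4], [2,3], [2,4], [3,4]
  2-simplices (6): [0,1,3], [0,1,4], [0,2,3], [0,2,4], [1,3,4], [2,3,4]

Hence C_0 ≅ Z^5, C_1 ≅ Z^9, C_2 ≅ Z^6.

The boundary map ∂_1: C_1 → C_0 maps an edge to its endpoints' difference, ∂[p,q] = q − p. For instance
  ∂[0,2] = [2] − [0].
The resulting 5×9 matrix has rank 4, and its Smith normal form has invariant factors (1,1,1,1).

The boundary map ∂_2: C_2 → C_1 acts by ∂[p,q,r] = [q,r] − [p,r] + [p,q]. For instance
  ∂[0,1,3] = [1,3] − [0,3] + [0,1],
  ∂[1,3,4] = [3,4] − [1,4] + [1,3].
The 9×6 boundary matrix has rank 5 and Smith normal form diag(1,1,1,1,1).

From H_k ≅ ker(∂_k) / im(∂_{k+1}) we obtain:

  H_0: rank C_0 − rank ∂_1 = 5 − 4 = 1, and the invariant factors of ∂_1 are all 1, so H_0 = Z.
  H_1: rank ker ∂_1 − rank ∂_2 = (9 − 4) − 5 = 0, and the invariant factors of ∂_2 are all 1, so H_1 = 0.
  H_2: rank ker ∂_2 − rank ∂_3 = (6 − 5) − 0 = 1, and there is no ∂_3, so H_2 = Z.

Hence the Betti numbers are b_0 = 1, b_1 = 0, b_2 = 1.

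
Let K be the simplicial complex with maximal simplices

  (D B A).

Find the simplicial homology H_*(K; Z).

We work with the vertex ordering A < B < D. The simplices of K, each written with vertices in increasing order, are:

  0-simplices (3): A, B, D
  1-simplices (3): AB, AD, BD
  2-simplices (1): ABD

giving chain groups C_0 ≅ Z^3, C_1 ≅ Z^3, C_2 ≅ Z^1.

The boundary map ∂_1: C_1 → C_0 is given by ∂[p,q] = [q] − [p].
This gives a 3×3 integer matrix of rank 2; reducing to Smith normal form yields diagonal entries (1,1).

∂_2: C_2 → C_1 sends each 2-simplex [p,q,r] to [q,r] − [p,r] + [p,q]. For instance
  ∂ABD = BD − AD + AB.
The resulting 3×1 matrix has rank 1, and its Smith normal form has invariant factors (1).

Reading off H_k = ker ∂_k / im ∂_{k+1}:

  H_0: rank C_0 − rank ∂_1 = 3 − 2 = 1, and the invariant factors of ∂_1 are all 1, so H_0 = Z.
  H_1: rank ker ∂_1 − rank ∂_2 = (3 − 2) − 1 = 0, and the invariant factors of ∂_2 are all 1, so H_1 = 0.
  H_2: rank ker ∂_2 − rank ∂_3 = (1 − 1) − 0 = 0, and there is no ∂_3, so H_2 = 0.

As a check, the Euler characteristic is 3 − 3 + 1 = 1, which agrees with 1 − 0 + 0 = 1.

H_0 = Z,  H_1 = 0,  H_2 = 0.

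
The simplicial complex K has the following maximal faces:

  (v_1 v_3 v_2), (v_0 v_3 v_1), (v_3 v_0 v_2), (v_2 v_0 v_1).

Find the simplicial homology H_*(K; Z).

Take the total order v_0 < v_1 < v_2 < v_3 on the vertex set. Then K (dimension 2) consists of the simplices:

  0-simplices (4): [v_0], [v_1], [v_2], [v_3]
  1-simplices (6): [v_0,v_1], [v_0,v_2], [v_0,v_3], [v_1,v_2], [v_1,v_3], [v_2,v_3]
  2-simplices (4): [v_0,v_1,v_2], [v_0,v_1,v_3], [v_0,v_2,v_3], [v_1,v_2,v_3]

Hence C_0 ≅ Z^4, C_1 ≅ Z^6, C_2 ≅ Z^4.

The boundary map ∂_1: C_1 → C_0 maps an edge to its endpoints' difference, ∂[p,q] = q − p.
The resulting 4×6 matrix has rank 3, and its Smith normal form has invariant factors (1,1,1).

∂_2: C_2 → C_1 maps a triangle to the signed sum of its edges. For instance
  ∂[v_1,v_2,v_3] = [v_2,v_3] − [v_1,v_3] + [v_1,v_2],
  ∂[v_0,v_1,v_3] = [v_1,v_3] − [v_0,v_3] + [v_0,v_1].
This gives a 6×4 integer matrix of rank 3; reducing to Smith normal form yields diagonal entries (1,1,1).

Computing H_k = (kernel of ∂_k) / (image of ∂_{k+1}):

  H_0: rank C_0 − rank ∂_1 = 4 − 3 = 1, and the invariant factors of ∂_1 are all 1, so H_0 = Z.
  H_1: rank ker ∂_1 − rank ∂_2 = (6 − 3) − 3 = 0, and the invariant factors of ∂_2 are all 1, so H_1 = 0.
  H_2: rank ker ∂_2 − rank ∂_3 = (4 − 3) − 0 = 1, and there is no ∂_3, so H_2 = Z.

H_0 ≅ Z,  H_1 = 0,  H_2 ≅ Z.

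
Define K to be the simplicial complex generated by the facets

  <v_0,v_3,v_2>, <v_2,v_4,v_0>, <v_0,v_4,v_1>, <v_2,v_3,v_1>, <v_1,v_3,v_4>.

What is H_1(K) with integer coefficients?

Take the total order v_0 < v_1 < v_2 < v_3 < v_4 on the vertex set. Then K (dimension 2) consists of the simplices:

  0-simplices (5): [v_0], [v_1], [v_2], [v_3], [v_4]
  1-simplices (10): [v_0,v_1], [v_0,v_2], [v_0,v_3], [v_0,v_4], [v_1,v_2], [v_1,v_3], [v_1,v_4], [v_2,v_3], [v_2,v_4], [v_3,v_4]
  2-simplices (5): [v_0,v_1,v_4], [v_0,v_2,v_3], [v_0,v_2,v_4], [v_1,v_2,v_3], [v_1,v_3,v_4]

Hence C_0 ≅ Z^5, C_1 ≅ Z^10, C_2 ≅ Z^5.

The boundary map ∂_1: C_1 → C_0 maps an edge to its endpoints' difference, ∂[p,q] = q − p.
This gives a 5×10 integer matrix of rank 4; reducing to Smith normal form yields diagonal entries (1,1,1,1).

∂_2: C_2 → C_1 maps a triangle to the signed sum of its edges. For instance
  ∂[v_0,v_2,v_4] = [v_2,v_4] − [v_0,v_4] + [v_0,v_2],
  ∂[v_0,v_2,v_3] = [v_2,v_3] − [v_0,v_3] + [v_0,v_2].
The 10×5 boundary matrix has rank 5 and Smith normal form diag(1,1,1,1,1).

Now H_k = ker ∂_k / im ∂_{k+1}, so:

  H_1: rank ker ∂_1 − rank ∂_2 = (10 − 4) − 5 = 1, and the invariant factors of ∂_2 are all 1, so H_1 = Z.

H_1 = Z.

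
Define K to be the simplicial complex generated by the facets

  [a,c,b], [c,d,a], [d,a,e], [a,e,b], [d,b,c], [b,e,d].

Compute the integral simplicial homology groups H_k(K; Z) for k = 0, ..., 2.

H_0 = Z,  H_1 = 0,  H_2 = Z.

K has 5 vertices, 9 edges, 6 triangles.
rank ∂_0 = 0, rank ∂_1 = 4 ⇒ b_0 = 5 − 0 − 4 = 1; all invariant factors of ∂_1 are 1 so no torsion. So H_0 = Z.
rank ∂_1 = 4, rank ∂_2 = 5 ⇒ b_1 = 9 − 4 − 5 = 0; all invariant factors of ∂_2 are 1 so no torsion. So H_1 = 0.
rank ∂_2 = 5, rank ∂_3 = 0 ⇒ b_2 = 6 − 5 − 0 = 1. So H_2 = Z.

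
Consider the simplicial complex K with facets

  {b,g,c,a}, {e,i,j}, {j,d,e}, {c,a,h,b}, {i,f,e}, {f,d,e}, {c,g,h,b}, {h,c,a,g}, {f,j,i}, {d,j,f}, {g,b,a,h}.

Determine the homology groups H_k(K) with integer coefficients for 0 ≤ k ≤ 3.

H_0 ≅ Z^2,  H_1 = 0,  H_2 ≅ Z,  H_3 ≅ Z.

Fix the vertex order a < b < c < d < e < f < g < h < i < j and write every simplex with vertices in increasing order. Then dim K = 3 and the simplices of K are:

  0-simplices (10): a, b, c, d, e, f, g, h, i, j
  1-simplices (19): ab, ac, ag, ah, bc, bg, bh, cg, ch, de, df, dj, ef, ei, ej, fi, fj, gh, ij
  2-simplices (16): abc, abg, abh, acg, ach, agh, bcg, bch, bgh, cgh, def, dej, dfj, efi, eij, fij
  3-simplices (5): abcg, abch, abgh, acgh, bcgh

so the chain groups are C_0 ≅ Z^10, C_1 ≅ Z^19, C_2 ≅ Z^16, C_3 ≅ Z^5.

The boundary map ∂_1: C_1 → C_0 maps an edge to its endpoints' difference, ∂[p,q] = q − p. For instance
  ∂ag = g − a.
This gives a 10×19 integer matrix of rank 8; reducing to Smith normal form yields diagonal entries (1,1,1,1,1,1,1,1).

Boundary ∂_2: C_2 → C_1 acts by ∂[p,q,r] = [q,r] − [p,r] + [p,q]. For instance
  ∂dej = ej − dj + de,
  ∂efi = fi − ei + ef.
The 19×16 boundary matrix has rank 11 and Smith normal form diag(1,1,1,1,1,1,1,1,1,1,1).

∂_3: C_3 → C_2 sends each 3-simplex σ to the alternating sum Σ_i (−1)^i (σ with its i-th vertex removed). For instance
  ∂acgh = cgh − agh + ach − acg,
  ∂abch = bch − ach + abh − abc.
This gives a 16×5 integer matrix of rank 4; reducing to Smith normal form yields diagonal entries (1,1,1,1).

Now H_k = ker ∂_k / im ∂_{k+1}, so:

  H_0: rank C_0 − rank ∂_1 = 10 − 8 = 2, and the invariant factors of ∂_1 are all 1, so H_0 = Z^2.
  H_1: rank ker ∂_1 − rank ∂_2 = (19 − 8) − 11 = 0, and the invariant factors of ∂_2 are all 1, so H_1 = 0.
  H_2: rank ker ∂_2 − rank ∂_3 = (16 − 11) − 4 = 1, and the invariant factors of ∂_3 are all 1, so H_2 = Z.
  H_3: rank ker ∂_3 − rank ∂_4 = (5 − 4) − 0 = 1, and there is no ∂_4, so H_3 = Z.

As a check, the Euler characteristic is 10 − 19 + 16 − 5 = 2, which agrees with 2 − 0 + 1 − 1 = 2.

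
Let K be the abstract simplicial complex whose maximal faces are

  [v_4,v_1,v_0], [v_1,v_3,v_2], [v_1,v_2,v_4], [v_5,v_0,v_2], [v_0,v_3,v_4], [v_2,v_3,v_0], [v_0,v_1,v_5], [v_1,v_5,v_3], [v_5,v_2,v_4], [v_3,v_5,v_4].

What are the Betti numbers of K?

Fix the vertex order v_0 < v_1 < v_2 < v_3 < v_4 < v_5 and write every simplex with vertices in increasing order. Then dim K = 2 and the simplices of K are:

  0-simplices (6): [v_0], [v_1], [v_2], [v_3], [v_4], [v_5]
  1-simplices (15): (15 of them)
  2-simplices (10): [v_0,v_1,v_4], [v_0,v_1,v_5], [v_0,v_2,v_3], [v_0,v_2,v_5], [v_0,v_3,v_4], [v_1,v_2,v_3], [v_1,v_2,v_4], [v_1,v_3,v_5], [v_2,v_4,v_5], [v_3,v_4,v_5]

giving chain groups C_0 ≅ Z^6, C_1 ≅ Z^15, C_2 ≅ Z^10.

∂_1: C_1 → C_0 maps an edge to its endpoints' difference, ∂[p,q] = q − p.
The 6×15 boundary matrix has rank 5 and Smith normal form diag(1,1,1,1,1).

Boundary ∂_2: C_2 → C_1 sends each 2-simplex [p,q,r] to [q,r] − [p,r] + [p,q]. For instance
  ∂[v_0,v_3,v_4] = [v_3,v_4] − [v_0,v_4] + [v_0,v_3],
  ∂[v_0,v_1,v_5] = [v_1,v_5] − [v_0,v_5] + [v_0,v_1].
The resulting 15×10 matrix has rank 10, and its Smith normal form has invariant factors (1,1,1,1,1,1,1,1,1,2).

From H_k ≅ ker(∂_k) / im(∂_{k+1}) we obtain:

  H_0: rank C_0 − rank ∂_1 = 6 − 5 = 1, and the invariant factors of ∂_1 are all 1, so H_0 = Z.
  H_1: rank ker ∂_1 − rank ∂_2 = (15 − 5) − 10 = 0, and ∂_2 has invariant factor 2 > 1, so H_1 = Z/2Z.
  H_2: rank ker ∂_2 − rank ∂_3 = (10 − 10) − 0 = 0, and there is no ∂_3, so H_2 = 0.

As a check, the Euler characteristic is 6 − 15 + 10 = 1, which agrees with 1 − 0 + 0 = 1.

Hence the Betti numbers are b_0 = 1, b_1 = 0, b_2 = 0.

b_0 = 1, b_1 = 0, b_2 = 0.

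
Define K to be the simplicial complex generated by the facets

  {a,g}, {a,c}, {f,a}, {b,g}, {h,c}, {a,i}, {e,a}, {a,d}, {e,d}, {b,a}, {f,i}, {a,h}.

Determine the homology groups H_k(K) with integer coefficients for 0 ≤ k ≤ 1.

H_0 = Z,  H_1 = Z^4.

K has 9 vertices, 12 edges.
rank ∂_0 = 0, rank ∂_1 = 8 ⇒ b_0 = 9 − 0 − 8 = 1; all invariant factors of ∂_1 are 1 so no torsion. So H_0 = Z.
rank ∂_1 = 8, rank ∂_2 = 0 ⇒ b_1 = 12 − 8 − 0 = 4. So H_1 = Z^4.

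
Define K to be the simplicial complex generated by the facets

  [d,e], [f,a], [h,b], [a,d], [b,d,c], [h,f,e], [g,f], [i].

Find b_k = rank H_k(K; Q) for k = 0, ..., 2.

b_0 = 2, b_1 = 2, b_2 = 0.

Order the vertices as a < b < c < d < e < f < g < h < i. Listing each simplex with vertices in this order, K has dimension 2 with simplices:

  0-simplices (9): a, b, c, d, e, f, g, h, i
  1-simplices (11): ad, af, bc, bd, bh, cd, de, ef, eh, fg, fh
  2-simplices (2): bcd, efh

so the chain groups are C_0 ≅ Z^9, C_1 ≅ Z^11, C_2 ≅ Z^2.

Boundary ∂_1: C_1 → C_0 sends each edge [p,q] (with p < q) to q − p. For instance
  ∂bd = d − b.
This gives a 9×11 integer matrix of rank 7; reducing to Smith normal form yields diagonal entries (1,1,1,1,1,1,1).

∂_2: C_2 → C_1 acts by ∂[p,q,r] = [q,r] − [p,r] + [p,q]. For instance
  ∂efh = fh − eh + ef,
  ∂bcd = cd − bd + bc.
The resulting 11×2 matrix has rank 2, and its Smith normal form has invariant factors (1,1).

From H_k ≅ ker(∂_k) / im(∂_{k+1}) we obtain:

  H_0: rank C_0 − rank ∂_1 = 9 − 7 = 2, and the invariant factors of ∂_1 are all 1, so H_0 = Z^2.
  H_1: rank ker ∂_1 − rank ∂_2 = (11 − 7) − 2 = 2, and the invariant factors of ∂_2 are all 1, so H_1 = Z^2.
  H_2: rank ker ∂_2 − rank ∂_3 = (2 − 2) − 0 = 0, and there is no ∂_3, so H_2 = 0.

As a check, the Euler characteristic is 9 − 11 + 2 = 0, which agrees with 2 − 2 + 0 = 0.

Hence the Betti numbers are b_0 = 2, b_1 = 2, b_2 = 0.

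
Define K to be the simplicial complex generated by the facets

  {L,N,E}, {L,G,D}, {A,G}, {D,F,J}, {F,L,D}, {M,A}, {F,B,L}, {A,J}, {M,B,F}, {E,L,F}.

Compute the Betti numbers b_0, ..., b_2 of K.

K has 10 vertices, 18 edges, 7 triangles.
rank ∂_0 = 0, rank ∂_1 = 9 ⇒ b_0 = 10 − 0 − 9 = 1; all invariant factors of ∂_1 are 1 so no torsion. So H_0 = Z.
rank ∂_1 = 9, rank ∂_2 = 7 ⇒ b_1 = 18 − 9 − 7 = 2; all invariant factors of ∂_2 are 1 so no torsion. So H_1 = Z^2.
rank ∂_2 = 7, rank ∂_3 = 0 ⇒ b_2 = 7 − 7 − 0 = 0. So H_2 = 0.

b_0 = 1, b_1 = 2, b_2 = 0.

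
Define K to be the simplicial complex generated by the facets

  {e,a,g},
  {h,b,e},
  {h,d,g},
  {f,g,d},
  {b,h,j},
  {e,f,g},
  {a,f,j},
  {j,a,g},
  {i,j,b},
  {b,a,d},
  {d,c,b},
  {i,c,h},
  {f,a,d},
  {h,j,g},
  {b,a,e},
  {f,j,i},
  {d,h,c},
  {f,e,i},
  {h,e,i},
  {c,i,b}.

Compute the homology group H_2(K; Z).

Take the total order a < b < c < d < e < f < g < h < i < j on the vertex set. Then K (dimension 2) consists of the simplices:

  0-simplices (10): a, b, c, d, e, f, g, h, i, j
  1-simplices (30): ab, ad, ae, af, ag, aj, bc, bd, be, bh, bi, bj, cd, ch, ci, df, dg, dh, ef, eg, eh, ei, fg, fi, fj, gh, gj, hi, hj, ij
  2-simplices (20): abd, abe, adf, aeg, afj, agj, bcd, bci, beh, bhj, bij, cdh, chi, dfg, dgh, efg, efi, ehi, fij, ghj

giving chain groups C_0 ≅ Z^10, C_1 ≅ Z^30, C_2 ≅ Z^20.

Boundary ∂_1: C_1 → C_0 sends each edge [p,q] (with p < q) to q − p.
This gives a 10×30 integer matrix of rank 9; reducing to Smith normal form yields diagonal entries (1,1,1,1,1,1,1,1,1).

Boundary ∂_2: C_2 → C_1 maps a triangle to the signed sum of its edges. For instance
  ∂dgh = gh − dh + dg,
  ∂abe = be − ae + ab.
The 30×20 boundary matrix has rank 20 and Smith normal form diag(1,1,1,1,1,1,1,1,1,1,1,1,1,1,1,1,1,1,1,2).

Now H_k = ker ∂_k / im ∂_{k+1}, so:

  H_2: rank ker ∂_2 − rank ∂_3 = (20 − 20) − 0 = 0, and there is no ∂_3, so H_2 ≅ 0.

H_2 = 0.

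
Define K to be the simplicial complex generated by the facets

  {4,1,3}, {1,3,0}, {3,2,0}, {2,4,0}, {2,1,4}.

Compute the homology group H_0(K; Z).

H_0 = Z.

Fix the vertex order 0 < 1 < 2 < 3 < 4 and write every simplex with vertices in increasing order. Then dim K = 2 and the simplices of K are:

  0-simplices (5): [0], [1], [2], [3], [4]
  1-simplices (10): [0,1], [0,2], [0,3], [0,4], [1,2], [1,3], [1,4], [2,3], [2,4], [3,4]
  2-simplices (5): [0,1,3], [0,2,3], [0,2,4], [1,2,4], [1,3,4]

so the chain groups are C_0 ≅ Z^5, C_1 ≅ Z^10, C_2 ≅ Z^5.

The boundary map ∂_1: C_1 → C_0 maps an edge to its endpoints' difference, ∂[p,q] = q − p.
As a 5×10 matrix over Z this has rank 4, with invariant factors (1,1,1,1).

∂_2: C_2 → C_1 acts by ∂[p,q,r] = [q,r] − [p,r] + [p,q]. For instance
  ∂[0,2,3] = [2,3] − [0,3] + [0,2],
  ∂[0,2,4] = [2,4] − [0,4] + [0,2].
As a 10×5 matrix over Z this has rank 5, with invariant factors (1,1,1,1,1).

Reading off H_k = ker ∂_k / im ∂_{k+1}:

  H_0: rank C_0 − rank ∂_1 = 5 − 4 = 1, and the invariant factors of ∂_1 are all 1, so H_0 ≅ Z.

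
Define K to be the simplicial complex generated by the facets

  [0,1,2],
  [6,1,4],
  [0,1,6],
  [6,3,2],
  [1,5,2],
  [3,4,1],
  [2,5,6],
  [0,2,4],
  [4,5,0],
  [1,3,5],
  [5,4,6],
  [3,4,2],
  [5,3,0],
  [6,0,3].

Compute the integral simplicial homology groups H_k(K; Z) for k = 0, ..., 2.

H_0 = Z,  H_1 = Z^2,  H_2 = Z.

K has 7 vertices, 21 edges, 14 triangles.
rank ∂_0 = 0, rank ∂_1 = 6 ⇒ b_0 = 7 − 0 − 6 = 1; all invariant factors of ∂_1 are 1 so no torsion. So H_0 = Z.
rank ∂_1 = 6, rank ∂_2 = 13 ⇒ b_1 = 21 − 6 − 13 = 2; all invariant factors of ∂_2 are 1 so no torsion. So H_1 = Z^2.
rank ∂_2 = 13, rank ∂_3 = 0 ⇒ b_2 = 14 − 13 − 0 = 1. So H_2 = Z.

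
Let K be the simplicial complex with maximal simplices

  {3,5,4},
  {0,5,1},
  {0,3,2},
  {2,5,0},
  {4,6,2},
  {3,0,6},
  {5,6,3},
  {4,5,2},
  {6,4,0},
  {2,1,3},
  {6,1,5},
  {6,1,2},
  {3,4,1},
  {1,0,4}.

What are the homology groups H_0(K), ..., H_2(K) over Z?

H_0 = Z,  H_1 = Z^2,  H_2 = Z.

Fix the vertex order 0 < 1 < 2 < 3 < 4 < 5 < 6 and write every simplex with vertices in increasing order. Then dim K = 2 and the simplices of K are:

  0-simplices (7): [0], [1], [2], [3], [4], [5], [6]
  1-simplices (21): [0,1], [0,2], [0,3], [0,4], [0,5], [0,6], [1,2], [1,3], [1,4], [1,5], [1,6], [2,3], [2,4], [2,5], [2,6], [3,4], [3,5], [3,6], [4,5], [4,6], [5,6]
  2-simplices (14): [0,1,4], [0,1,5], [0,2,3], [0,2,5], [0,3,6], [0,4,6], [1,2,3], [1,2,6], [1,3,4], [1,5,6], [2,4,5], [2,4,6], [3,4,5], [3,5,6]

giving chain groups C_0 ≅ Z^7, C_1 ≅ Z^21, C_2 ≅ Z^14.

The boundary map ∂_1: C_1 → C_0 sends each edge [p,q] (with p < q) to q − p. For instance
  ∂[1,3] = [3] − [1].
This gives a 7×21 integer matrix of rank 6; reducing to Smith normal form yields diagonal entries (1,1,1,1,1,1).

Boundary ∂_2: C_2 → C_1 sends each 2-simplex [p,q,r] to [q,r] − [p,r] + [p,q]. For instance
  ∂[0,2,5] = [2,5] − [0,5] + [0,2],
  ∂[2,4,5] = [4,5] − [2,5] + [2,4].
The 21×14 boundary matrix has rank 13 and Smith normal form diag(1,1,1,1,1,1,1,1,1,1,1,1,1).

Computing H_k = (kernel of ∂_k) / (image of ∂_{k+1}):

  H_0: rank C_0 − rank ∂_1 = 7 − 6 = 1, and the invariant factors of ∂_1 are all 1, so H_0 ≅ Z.
  H_1: rank ker ∂_1 − rank ∂_2 = (21 − 6) − 13 = 2, and the invariant factors of ∂_2 are all 1, so H_1 ≅ Z^2.
  H_2: rank ker ∂_2 − rank ∂_3 = (14 − 13) − 0 = 1, and there is no ∂_3, so H_2 ≅ Z.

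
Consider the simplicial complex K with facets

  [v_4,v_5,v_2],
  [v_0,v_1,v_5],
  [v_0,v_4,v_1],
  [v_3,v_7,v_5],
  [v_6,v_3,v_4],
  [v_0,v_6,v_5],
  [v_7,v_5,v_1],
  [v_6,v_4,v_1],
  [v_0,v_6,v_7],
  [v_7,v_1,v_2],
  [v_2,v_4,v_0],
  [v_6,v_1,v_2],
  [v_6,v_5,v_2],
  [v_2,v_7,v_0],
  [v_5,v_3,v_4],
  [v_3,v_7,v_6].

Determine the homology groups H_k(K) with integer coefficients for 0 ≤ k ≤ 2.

H_0 ≅ Z,  H_1 ≅ Z^2,  H_2 ≅ Z.

Take the total order v_0 < v_1 < v_2 < v_3 < v_4 < v_5 < v_6 < v_7 on the vertex set. Then K (dimension 2) consists of the simplices:

  0-simplices (8): [v_0], [v_1], [v_2], [v_3], [v_4], [v_5], [v_6], [v_7]
  1-simplices (24): (24 of them)
  2-simplices (16): (16 of them)

so the chain groups are C_0 ≅ Z^8, C_1 ≅ Z^24, C_2 ≅ Z^16.

∂_1: C_1 → C_0 sends each edge [p,q] (with p < q) to q − p. For instance
  ∂[v_0,v_1] = [v_1] − [v_0].
As a 8×24 matrix over Z this has rank 7, with invariant factors (1,1,1,1,1,1,1).

Boundary ∂_2: C_2 → C_1 maps a triangle to the signed sum of its edges. For instance
  ∂[v_2,v_5,v_6] = [v_5,v_6] − [v_2,v_6] + [v_2,v_5],
  ∂[v_0,v_1,v_5] = [v_1,v_5] − [v_0,v_5] + [v_0,v_1].
This gives a 24×16 integer matrix of rank 15; reducing to Smith normal form yields diagonal entries (1,1,1,1,1,1,1,1,1,1,1,1,1,1,1).

Computing H_k = (kernel of ∂_k) / (image of ∂_{k+1}):

  H_0: rank C_0 − rank ∂_1 = 8 − 7 = 1, and the invariant factors of ∂_1 are all 1, so H_0 ≅ Z.
  H_1: rank ker ∂_1 − rank ∂_2 = (24 − 7) − 15 = 2, and the invariant factors of ∂_2 are all 1, so H_1 ≅ Z^2.
  H_2: rank ker ∂_2 − rank ∂_3 = (16 − 15) − 0 = 1, and there is no ∂_3, so H_2 ≅ Z.

(K is a triangulation of the torus T^2.)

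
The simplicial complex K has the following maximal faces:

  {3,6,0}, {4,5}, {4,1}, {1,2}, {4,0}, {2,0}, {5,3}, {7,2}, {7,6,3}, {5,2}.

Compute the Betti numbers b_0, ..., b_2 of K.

Fix the vertex order 0 < 1 < 2 < 3 < 4 < 5 < 6 < 7 and write every simplex with vertices in increasing order. Then dim K = 2 and the simplices of K are:

  0-simplices (8): [0], [1], [2], [3], [4], [5], [6], [7]
  1-simplices (13): [0,2], [0,3], [0,4], [0,6], [1,2], [1,4], [2,5], [2,7], [3,5], [3,6], [3,7], [4,5], [6,7]
  2-simplices (2): [0,3,6], [3,6,7]

Hence C_0 ≅ Z^8, C_1 ≅ Z^13, C_2 ≅ Z^2.

The boundary map ∂_1: C_1 → C_0 sends each edge [p,q] (with p < q) to q − p.
This gives a 8×13 integer matrix of rank 7; reducing to Smith normal form yields diagonal entries (1,1,1,1,1,1,1).

Boundary ∂_2: C_2 → C_1 sends each 2-simplex [p,q,r] to [q,r] − [p,r] + [p,q]. For instance
  ∂[3,6,7] = [6,7] − [3,7] + [3,6],
  ∂[0,3,6] = [3,6] − [0,6] + [0,3].
The resulting 13×2 matrix has rank 2, and its Smith normal form has invariant factors (1,1).

From H_k ≅ ker(∂_k) / im(∂_{k+1}) we obtain:

  H_0: rank C_0 − rank ∂_1 = 8 − 7 = 1, and the invariant factors of ∂_1 are all 1, so H_0 = Z.
  H_1: rank ker ∂_1 − rank ∂_2 = (13 − 7) − 2 = 4, and the invariant factors of ∂_2 are all 1, so H_1 = Z^4.
  H_2: rank ker ∂_2 − rank ∂_3 = (2 − 2) − 0 = 0, and there is no ∂_3, so H_2 = 0.

Hence the Betti numbers are b_0 = 1, b_1 = 4, b_2 = 0.

b_0 = 1, b_1 = 4, b_2 = 0.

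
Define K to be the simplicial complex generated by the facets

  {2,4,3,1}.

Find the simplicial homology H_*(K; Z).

We work with the vertex ordering 1 < 2 < 3 < 4. The simplices of K, each written with vertices in increasing order, are:

  0-simplices (4): [1], [2], [3], [4]
  1-simplices (6): [1,2], [1,3], [1,4], [2,3], [2,4], [3,4]
  2-simplices (4): [1,2,3], [1,2,4], [1,3,4], [2,3,4]
  3-simplices (1): [1,2,3,4]

Hence C_0 ≅ Z^4, C_1 ≅ Z^6, C_2 ≅ Z^4, C_3 ≅ Z^1.

The boundary map ∂_1: C_1 → C_0 is given by ∂[p,q] = [q] − [p].
The 4×6 boundary matrix has rank 3 and Smith normal form diag(1,1,1).

The boundary map ∂_2: C_2 → C_1 maps a triangle to the signed sum of its edges. For instance
  ∂[1,2,4] = [2,4] − [1,4] + [1,2],
  ∂[1,3,4] = [3,4] − [1,4] + [1,3].
The 6×4 boundary matrix has rank 3 and Smith normal form diag(1,1,1).

The boundary map ∂_3: C_3 → C_2 sends each 3-simplex σ to the alternating sum Σ_i (−1)^i (σ with its i-th vertex removed). For instance
  ∂[1,2,3,4] = [2,3,4] − [1,3,4] + [1,2,4] − [1,2,3].
The 4×1 boundary matrix has rank 1 and Smith normal form diag(1).

From H_k ≅ ker(∂_k) / im(∂_{k+1}) we obtain:

  H_0: rank C_0 − rank ∂_1 = 4 − 3 = 1, and the invariant factors of ∂_1 are all 1, so H_0 ≅ Z.
  H_1: rank ker ∂_1 − rank ∂_2 = (6 − 3) − 3 = 0, and the invariant factors of ∂_2 are all 1, so H_1 ≅ 0.
  H_2: rank ker ∂_2 − rank ∂_3 = (4 − 3) − 1 = 0, and the invariant factors of ∂_3 are all 1, so H_2 ≅ 0.
  H_3: rank ker ∂_3 − rank ∂_4 = (1 − 1) − 0 = 0, and there is no ∂_4, so H_3 ≅ 0.

As a check, the Euler characteristic is 4 − 6 + 4 − 1 = 1, which agrees with 1 − 0 + 0 − 0 = 1.

H_0 ≅ Z,  H_1 = 0,  H_2 = 0,  H_3 = 0.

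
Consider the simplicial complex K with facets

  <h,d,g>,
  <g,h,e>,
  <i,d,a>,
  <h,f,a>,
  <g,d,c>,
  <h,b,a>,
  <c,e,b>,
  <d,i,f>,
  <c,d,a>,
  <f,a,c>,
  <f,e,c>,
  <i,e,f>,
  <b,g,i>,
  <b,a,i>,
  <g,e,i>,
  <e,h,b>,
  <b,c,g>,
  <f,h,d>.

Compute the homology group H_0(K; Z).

H_0 = Z.

K has 9 vertices, 27 edges, 18 triangles.
rank ∂_0 = 0, rank ∂_1 = 8 ⇒ b_0 = 9 − 0 − 8 = 1; all invariant factors of ∂_1 are 1 so no torsion. So H_0 ≅ Z.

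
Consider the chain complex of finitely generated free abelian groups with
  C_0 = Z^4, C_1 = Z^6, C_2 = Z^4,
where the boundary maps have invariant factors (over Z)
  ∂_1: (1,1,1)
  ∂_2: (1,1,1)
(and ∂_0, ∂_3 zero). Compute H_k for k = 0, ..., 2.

H_0: b_0 = 4 − 0 − 3 = 1; torsion from ∂_1 factors > 1: none. So H_0 ≅ Z.
H_1: b_1 = 6 − 3 − 3 = 0; torsion from ∂_2 factors > 1: none. So H_1 ≅ 0.
H_2: b_2 = 4 − 3 − 0 = 1; torsion from ∂_3 factors > 1: none. So H_2 ≅ Z.

H_0 ≅ Z,  H_1 = 0,  H_2 ≅ Z.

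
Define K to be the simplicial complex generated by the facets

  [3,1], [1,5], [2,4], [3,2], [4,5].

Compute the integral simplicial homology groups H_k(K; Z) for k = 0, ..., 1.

Order the vertices as 1 < 2 < 3 < 4 < 5. Listing each simplex with vertices in this order, K has dimension 1 with simplices:

  0-simplices (5): [1], [2], [3], [4], [5]
  1-simplices (5): [1,3], [1,5], [2,3], [2,4], [4,5]

giving chain groups C_0 ≅ Z^5, C_1 ≅ Z^5.

Boundary ∂_1: C_1 → C_0 maps an edge to its endpoints' difference, ∂[p,q] = q − p. For instance
  ∂[4,5] = [5] − [4].
The resulting 5×5 matrix has rank 4, and its Smith normal form has invariant factors (1,1,1,1).

Computing H_k = (kernel of ∂_k) / (image of ∂_{k+1}):

  H_0: rank C_0 − rank ∂_1 = 5 − 4 = 1, and the invariant factors of ∂_1 are all 1, so H_0 = Z.
  H_1: rank ker ∂_1 − rank ∂_2 = (5 − 4) − 0 = 1, and there is no ∂_2, so H_1 = Z.

As a check, the Euler characteristic is 5 − 5 = 0, which agrees with 1 − 1 = 0.

H_0 ≅ Z,  H_1 ≅ Z.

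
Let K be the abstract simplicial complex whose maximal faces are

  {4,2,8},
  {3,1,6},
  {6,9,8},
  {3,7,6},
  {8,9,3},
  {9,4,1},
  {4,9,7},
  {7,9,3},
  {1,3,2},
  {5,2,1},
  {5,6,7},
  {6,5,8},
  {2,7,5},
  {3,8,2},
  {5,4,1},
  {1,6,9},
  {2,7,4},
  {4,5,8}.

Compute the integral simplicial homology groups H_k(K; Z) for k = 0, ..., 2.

K has 9 vertices, 27 edges, 18 triangles.
rank ∂_0 = 0, rank ∂_1 = 8 ⇒ b_0 = 9 − 0 − 8 = 1; all invariant factors of ∂_1 are 1 so no torsion. So H_0 = Z.
rank ∂_1 = 8, rank ∂_2 = 18 ⇒ b_1 = 27 − 8 − 18 = 1; ∂_2 has invariant factor(s) [2] giving torsion. So H_1 = Z × Z/2.
rank ∂_2 = 18, rank ∂_3 = 0 ⇒ b_2 = 18 − 18 − 0 = 0. So H_2 = 0.

H_0 = Z,  H_1 = Z × Z/2,  H_2 = 0.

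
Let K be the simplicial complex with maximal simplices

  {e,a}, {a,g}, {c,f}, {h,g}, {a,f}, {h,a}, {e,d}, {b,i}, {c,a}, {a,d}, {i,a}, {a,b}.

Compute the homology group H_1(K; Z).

Take the total order a < b < c < d < e < f < g < h < i on the vertex set. Then K (dimension 1) consists of the simplices:

  0-simplices (9): a, b, c, d, e, f, g, h, i
  1-simplices (12): ab, ac, ad, ae, af, ag, ah, ai, bi, cf, de, gh

so the chain groups are C_0 ≅ Z^9, C_1 ≅ Z^12.

The boundary map ∂_1: C_1 → C_0 maps an edge to its endpoints' difference, ∂[p,q] = q − p. For instance
  ∂ac = c − a.
This gives a 9×12 integer matrix of rank 8; reducing to Smith normal form yields diagonal entries (1,1,1,1,1,1,1,1).

Now H_k = ker ∂_k / im ∂_{k+1}, so:

  H_1: rank ker ∂_1 − rank ∂_2 = (12 − 8) − 0 = 4, and there is no ∂_2, so H_1 ≅ Z^4.

(K is a triangulation of a wedge of 4 circles.)

H_1 = Z^4.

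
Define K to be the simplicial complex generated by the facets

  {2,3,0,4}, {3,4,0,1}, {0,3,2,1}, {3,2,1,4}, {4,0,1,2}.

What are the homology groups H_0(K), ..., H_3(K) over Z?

Fix the vertex order 0 < 1 < 2 < 3 < 4 and write every simplex with vertices in increasing order. Then dim K = 3 and the simplices of K are:

  0-simplices (5): [0], [1], [2], [3], [4]
  1-simplices (10): [0,1], [0,2], [0,3], [0,4], [1,2], [1,3], [1,4], [2,3], [2,4], [3,4]
  2-simplices (10): [0,1,2], [0,1,3], [0,1,4], [0,2,3], [0,2,4], [0,3,4], [1,2,3], [1,2,4], [1,3,4], [2,3,4]
  3-simplices (5): [0,1,2,3], [0,1,2,4], [0,1,3,4], [0,2,3,4], [1,2,3,4]

giving chain groups C_0 ≅ Z^5, C_1 ≅ Z^10, C_2 ≅ Z^10, C_3 ≅ Z^5.

The boundary map ∂_1: C_1 → C_0 is given by ∂[p,q] = [q] − [p].
The 5×10 boundary matrix has rank 4 and Smith normal form diag(1,1,1,1).

Boundary ∂_2: C_2 → C_1 maps a triangle to the signed sum of its edges. For instance
  ∂[0,1,4] = [1,4] − [0,4] + [0,1],
  ∂[2,3,4] = [3,4] − [2,4] + [2,3].
As a 10×10 matrix over Z this has rank 6, with invariant factors (1,1,1,1,1,1).

∂_3: C_3 → C_2 sends each 3-simplex σ to the alternating sum Σ_i (−1)^i (σ with its i-th vertex removed). For instance
  ∂[0,1,2,3] = [1,2,3] − [0,2,3] + [0,1,3] − [0,1,2],
  ∂[0,2,3,4] = [2,3,4] − [0,3,4] + [0,2,4] − [0,2,3].
The resulting 10×5 matrix has rank 4, and its Smith normal form has invariant factors (1,1,1,1).

Reading off H_k = ker ∂_k / im ∂_{k+1}:

  H_0: rank C_0 − rank ∂_1 = 5 − 4 = 1, and the invariant factors of ∂_1 are all 1, so H_0 ≅ Z.
  H_1: rank ker ∂_1 − rank ∂_2 = (10 − 4) − 6 = 0, and the invariant factors of ∂_2 are all 1, so H_1 ≅ 0.
  H_2: rank ker ∂_2 − rank ∂_3 = (10 − 6) − 4 = 0, and the invariant factors of ∂_3 are all 1, so H_2 ≅ 0.
  H_3: rank ker ∂_3 − rank ∂_4 = (5 − 4) − 0 = 1, and there is no ∂_4, so H_3 ≅ Z.

H_0 ≅ Z,  H_1 = 0,  H_2 = 0,  H_3 ≅ Z.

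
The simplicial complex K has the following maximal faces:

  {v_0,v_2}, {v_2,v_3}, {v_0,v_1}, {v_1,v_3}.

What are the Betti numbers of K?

b_0 = 1, b_1 = 1.

We work with the vertex ordering v_0 < v_1 < v_2 < v_3. The simplices of K, each written with vertices in increasing order, are:

  0-simplices (4): [v_0], [v_1], [v_2], [v_3]
  1-simplices (4): [v_0,v_1], [v_0,v_2], [v_1,v_3], [v_2,v_3]

so the chain groups are C_0 ≅ Z^4, C_1 ≅ Z^4.

∂_1: C_1 → C_0 is given by ∂[p,q] = [q] − [p]. For instance
  ∂[v_1,v_3] = [v_3] − [v_1].
The resulting 4×4 matrix has rank 3, and its Smith normal form has invariant factors (1,1,1).

Computing H_k = (kernel of ∂_k) / (image of ∂_{k+1}):

  H_0: rank C_0 − rank ∂_1 = 4 − 3 = 1, and the invariant factors of ∂_1 are all 1, so H_0 = Z.
  H_1: rank ker ∂_1 − rank ∂_2 = (4 − 3) − 0 = 1, and there is no ∂_2, so H_1 = Z.

(K is a triangulation of the circle S^1.)

Hence the Betti numbers are b_0 = 1, b_1 = 1.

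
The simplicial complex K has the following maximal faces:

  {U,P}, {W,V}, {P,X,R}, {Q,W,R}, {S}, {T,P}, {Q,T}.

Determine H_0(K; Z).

We work with the vertex ordering P < Q < R < S < T < U < V < W < X. The simplices of K, each written with vertices in increasing order, are:

  0-simplices (9): P, Q, R, S, T, U, V, W, X
  1-simplices (10): PR, PT, PU, PX, QR, QT, QW, RW, RX, VW
  2-simplices (2): PRX, QRW

giving chain groups C_0 ≅ Z^9, C_1 ≅ Z^10, C_2 ≅ Z^2.

∂_1: C_1 → C_0 is given by ∂[p,q] = [q] − [p]. For instance
  ∂QR = R − Q.
The 9×10 boundary matrix has rank 7 and Smith normal form diag(1,1,1,1,1,1,1).

∂_2: C_2 → C_1 acts by ∂[p,q,r] = [q,r] − [p,r] + [p,q]. For instance
  ∂PRX = RX − PX + PR,
  ∂QRW = RW − QW + QR.
This gives a 10×2 integer matrix of rank 2; reducing to Smith normal form yields diagonal entries (1,1).

From H_k ≅ ker(∂_k) / im(∂_{k+1}) we obtain:

  H_0: rank C_0 − rank ∂_1 = 9 − 7 = 2, and the invariant factors of ∂_1 are all 1, so H_0 = Z^2.

H_0 ≅ Z^2.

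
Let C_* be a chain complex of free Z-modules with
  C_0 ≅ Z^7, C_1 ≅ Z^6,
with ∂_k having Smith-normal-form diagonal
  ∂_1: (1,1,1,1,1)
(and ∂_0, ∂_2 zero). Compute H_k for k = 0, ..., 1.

H_0 ≅ Z^2,  H_1 ≅ Z.

H_0: b_0 = 7 − 0 − 5 = 2; torsion from ∂_1 factors > 1: none. So H_0 ≅ Z^2.
H_1: b_1 = 6 − 5 − 0 = 1; torsion from ∂_2 factors > 1: none. So H_1 ≅ Z.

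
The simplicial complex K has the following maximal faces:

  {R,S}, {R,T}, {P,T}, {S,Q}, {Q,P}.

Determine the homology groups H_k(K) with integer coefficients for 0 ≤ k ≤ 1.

H_0 ≅ Z,  H_1 ≅ Z.

We work with the vertex ordering P < Q < R < S < T. The simplices of K, each written with vertices in increasing order, are:

  0-simplices (5): P, Q, R, S, T
  1-simplices (5): PQ, PT, QS, RS, RT

Hence C_0 ≅ Z^5, C_1 ≅ Z^5.

Boundary ∂_1: C_1 → C_0 is given by ∂[p,q] = [q] − [p].
This gives a 5×5 integer matrix of rank 4; reducing to Smith normal form yields diagonal entries (1,1,1,1).

Computing H_k = (kernel of ∂_k) / (image of ∂_{k+1}):

  H_0: rank C_0 − rank ∂_1 = 5 − 4 = 1, and the invariant factors of ∂_1 are all 1, so H_0 = Z.
  H_1: rank ker ∂_1 − rank ∂_2 = (5 − 4) − 0 = 1, and there is no ∂_2, so H_1 = Z.

As a check, the Euler characteristic is 5 − 5 = 0, which agrees with 1 − 1 = 0.
(K is a triangulation of the circle S^1.)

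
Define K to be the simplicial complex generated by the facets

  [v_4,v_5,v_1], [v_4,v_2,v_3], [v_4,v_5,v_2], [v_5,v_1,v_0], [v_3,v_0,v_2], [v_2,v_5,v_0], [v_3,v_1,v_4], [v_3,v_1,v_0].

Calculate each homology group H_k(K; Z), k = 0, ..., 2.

Take the total order v_0 < v_1 < v_2 < v_3 < v_4 < v_5 on the vertex set. Then K (dimension 2) consists of the simplices:

  0-simplices (6): [v_0], [v_1], [v_2], [v_3], [v_4], [v_5]
  1-simplices (12): [v_0,v_1], [v_0,v_2], [v_0,v_3], [v_0,v_5], [v_1,v_3], [v_1,v_4], [v_1,v_5], [v_2,v_3], [v_2,v_4], [v_2,v_5], [v_3,v_4], [v_4,v_5]
  2-simplices (8): [v_0,v_1,v_3], [v_0,v_1,v_5], [v_0,v_2,v_3], [v_0,v_2,v_5], [v_1,v_3,v_4], [v_1,v_4,v_5], [v_2,v_3,v_4], [v_2,v_4,v_5]

so the chain groups are C_0 ≅ Z^6, C_1 ≅ Z^12, C_2 ≅ Z^8.

Boundary ∂_1: C_1 → C_0 is given by ∂[p,q] = [q] − [p]. For instance
  ∂[v_1,v_5] = [v_5] − [v_1].
As a 6×12 matrix over Z this has rank 5, with invariant factors (1,1,1,1,1).

Boundary ∂_2: C_2 → C_1 maps a triangle to the signed sum of its edges. For instance
  ∂[v_0,v_2,v_3] = [v_2,v_3] − [v_0,v_3] + [v_0,v_2],
  ∂[v_0,v_1,v_5] = [v_1,v_5] − [v_0,v_5] + [v_0,v_1].
The resulting 12×8 matrix has rank 7, and its Smith normal form has invariant factors (1,1,1,1,1,1,1).

Computing H_k = (kernel of ∂_k) / (image of ∂_{k+1}):

  H_0: rank C_0 − rank ∂_1 = 6 − 5 = 1, and the invariant factors of ∂_1 are all 1, so H_0 = Z.
  H_1: rank ker ∂_1 − rank ∂_2 = (12 − 5) − 7 = 0, and the invariant factors of ∂_2 are all 1, so H_1 = 0.
  H_2: rank ker ∂_2 − rank ∂_3 = (8 − 7) − 0 = 1, and there is no ∂_3, so H_2 = Z.

H_0 ≅ Z,  H_1 = 0,  H_2 ≅ Z.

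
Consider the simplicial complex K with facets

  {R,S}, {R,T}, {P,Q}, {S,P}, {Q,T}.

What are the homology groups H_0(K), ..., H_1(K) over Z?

H_0 = Z,  H_1 = Z.

K has 5 vertices, 5 edges.
rank ∂_0 = 0, rank ∂_1 = 4 ⇒ b_0 = 5 − 0 − 4 = 1; all invariant factors of ∂_1 are 1 so no torsion. So H_0 = Z.
rank ∂_1 = 4, rank ∂_2 = 0 ⇒ b_1 = 5 − 4 − 0 = 1. So H_1 = Z.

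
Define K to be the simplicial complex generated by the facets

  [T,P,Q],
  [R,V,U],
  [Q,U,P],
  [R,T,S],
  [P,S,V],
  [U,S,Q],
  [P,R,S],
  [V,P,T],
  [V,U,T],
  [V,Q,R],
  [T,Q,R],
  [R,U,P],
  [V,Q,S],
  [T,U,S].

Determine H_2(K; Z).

H_2 ≅ Z.

Take the total order P < Q < R < S < T < U < V on the vertex set. Then K (dimension 2) consists of the simplices:

  0-simplices (7): P, Q, R, S, T, U, V
  1-simplices (21): PQ, PR, PS, PT, PU, PV, QR, QS, QT, QU, QV, RS, RT, RU, RV, ST, SU, SV, TU, TV, UV
  2-simplices (14): PQT, PQU, PRS, PRU, PSV, PTV, QRT, QRV, QSU, QSV, RST, RUV, STU, TUV

so the chain groups are C_0 ≅ Z^7, C_1 ≅ Z^21, C_2 ≅ Z^14.

Boundary ∂_1: C_1 → C_0 maps an edge to its endpoints' difference, ∂[p,q] = q − p. For instance
  ∂PQ = Q − P.
This gives a 7×21 integer matrix of rank 6; reducing to Smith normal form yields diagonal entries (1,1,1,1,1,1).

The boundary map ∂_2: C_2 → C_1 acts by ∂[p,q,r] = [q,r] − [p,r] + [p,q]. For instance
  ∂PQT = QT − PT + PQ,
  ∂PRU = RU − PU + PR.
This gives a 21×14 integer matrix of rank 13; reducing to Smith normal form yields diagonal entries (1,1,1,1,1,1,1,1,1,1,1,1,1).

Now H_k = ker ∂_k / im ∂_{k+1}, so:

  H_2: rank ker ∂_2 − rank ∂_3 = (14 − 13) − 0 = 1, and there is no ∂_3, so H_2 ≅ Z.

(K is a triangulation of the torus T^2.)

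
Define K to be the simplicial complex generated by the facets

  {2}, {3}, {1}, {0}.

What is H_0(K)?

H_0 = Z^4.

Order the vertices as 0 < 1 < 2 < 3. Listing each simplex with vertices in this order, K has dimension 0 with simplices:

  0-simplices (4): [0], [1], [2], [3]

so the chain groups are C_0 ≅ Z^4.

Computing H_k = (kernel of ∂_k) / (image of ∂_{k+1}):

  H_0: rank C_0 − rank ∂_1 = 4 − 0 = 4, and there is no ∂_1, so H_0 ≅ Z^4.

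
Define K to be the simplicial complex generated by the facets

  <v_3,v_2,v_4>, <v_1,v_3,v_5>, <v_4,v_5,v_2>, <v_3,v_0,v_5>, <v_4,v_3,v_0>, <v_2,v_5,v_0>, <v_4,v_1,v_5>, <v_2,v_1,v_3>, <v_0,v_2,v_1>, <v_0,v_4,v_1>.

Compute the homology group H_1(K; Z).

H_1 ≅ Z/2Z.

Take the total order v_0 < v_1 < v_2 < v_3 < v_4 < v_5 on the vertex set. Then K (dimension 2) consists of the simplices:

  0-simplices (6): [v_0], [v_1], [v_2], [v_3], [v_4], [v_5]
  1-simplices (15): (15 of them)
  2-simplices (10): [v_0,v_1,v_2], [v_0,v_1,v_4], [v_0,v_2,v_5], [v_0,v_3,v_4], [v_0,v_3,v_5], [v_1,v_2,v_3], [v_1,v_3,v_5], [v_1,v_4,v_5], [v_2,v_3,v_4], [v_2,v_4,v_5]

Hence C_0 ≅ Z^6, C_1 ≅ Z^15, C_2 ≅ Z^10.

∂_1: C_1 → C_0 maps an edge to its endpoints' difference, ∂[p,q] = q − p. For instance
  ∂[v_1,v_4] = [v_4] − [v_1].
The 6×15 boundary matrix has rank 5 and Smith normal form diag(1,1,1,1,1).

The boundary map ∂_2: C_2 → C_1 sends each 2-simplex [p,q,r] to [q,r] − [p,r] + [p,q]. For instance
  ∂[v_0,v_3,v_5] = [v_3,v_5] − [v_0,v_5] + [v_0,v_3],
  ∂[v_2,v_3,v_4] = [v_3,v_4] − [v_2,v_4] + [v_2,v_3].
The resulting 15×10 matrix has rank 10, and its Smith normal form has invariant factors (1,1,1,1,1,1,1,1,1,2).

Now H_k = ker ∂_k / im ∂_{k+1}, so:

  H_1: rank ker ∂_1 − rank ∂_2 = (15 − 5) − 10 = 0, and ∂_2 has invariant factor 2 > 1, so H_1 ≅ Z/2Z.

(K is a triangulation of the real projective plane RP^2.)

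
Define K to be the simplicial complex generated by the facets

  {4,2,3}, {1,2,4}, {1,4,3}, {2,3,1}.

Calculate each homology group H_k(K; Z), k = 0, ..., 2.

Take the total order 1 < 2 < 3 < 4 on the vertex set. Then K (dimension 2) consists of the simplices:

  0-simplices (4): [1], [2], [3], [4]
  1-simplices (6): [1,2], [1,3], [1,4], [2,3], [2,4], [3,4]
  2-simplices (4): [1,2,3], [1,2,4], [1,3,4], [2,3,4]

so the chain groups are C_0 ≅ Z^4, C_1 ≅ Z^6, C_2 ≅ Z^4.

Boundary ∂_1: C_1 → C_0 sends each edge [p,q] (with p < q) to q − p. For instance
  ∂[2,4] = [4] − [2].
The resulting 4×6 matrix has rank 3, and its Smith normal form has invariant factors (1,1,1).

∂_2: C_2 → C_1 maps a triangle to the signed sum of its edges. For instance
  ∂[1,2,4] = [2,4] − [1,4] + [1,2],
  ∂[2,3,4] = [3,4] − [2,4] + [2,3].
As a 6×4 matrix over Z this has rank 3, with invariant factors (1,1,1).

Now H_k = ker ∂_k / im ∂_{k+1}, so:

  H_0: rank C_0 − rank ∂_1 = 4 − 3 = 1, and the invariant factors of ∂_1 are all 1, so H_0 ≅ Z.
  H_1: rank ker ∂_1 − rank ∂_2 = (6 − 3) − 3 = 0, and the invariant factors of ∂_2 are all 1, so H_1 ≅ 0.
  H_2: rank ker ∂_2 − rank ∂_3 = (4 − 3) − 0 = 1, and there is no ∂_3, so H_2 ≅ Z.

As a check, the Euler characteristic is 4 − 6 + 4 = 2, which agrees with 1 − 0 + 1 = 2.

H_0 ≅ Z,  H_1 = 0,  H_2 ≅ Z.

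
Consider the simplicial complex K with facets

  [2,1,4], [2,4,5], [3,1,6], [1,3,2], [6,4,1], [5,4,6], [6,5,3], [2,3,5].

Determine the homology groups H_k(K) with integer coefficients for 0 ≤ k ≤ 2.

K has 6 vertices, 12 edges, 8 triangles.
rank ∂_0 = 0, rank ∂_1 = 5 ⇒ b_0 = 6 − 0 − 5 = 1; all invariant factors of ∂_1 are 1 so no torsion. So H_0 ≅ Z.
rank ∂_1 = 5, rank ∂_2 = 7 ⇒ b_1 = 12 − 5 − 7 = 0; all invariant factors of ∂_2 are 1 so no torsion. So H_1 ≅ 0.
rank ∂_2 = 7, rank ∂_3 = 0 ⇒ b_2 = 8 − 7 − 0 = 1. So H_2 ≅ Z.

H_0 = Z,  H_1 = 0,  H_2 = Z.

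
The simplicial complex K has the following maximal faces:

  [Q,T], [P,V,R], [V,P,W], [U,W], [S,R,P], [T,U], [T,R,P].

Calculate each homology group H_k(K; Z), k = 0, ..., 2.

Fix the vertex order P < Q < R < S < T < U < V < W and write every simplex with vertices in increasing order. Then dim K = 2 and the simplices of K are:

  0-simplices (8): P, Q, R, S, T, U, V, W
  1-simplices (12): PR, PS, PT, PV, PW, QT, RS, RT, RV, TU, UW, VW
  2-simplices (4): PRS, PRT, PRV, PVW

giving chain groups C_0 ≅ Z^8, C_1 ≅ Z^12, C_2 ≅ Z^4.

Boundary ∂_1: C_1 → C_0 is given by ∂[p,q] = [q] − [p].
The resulting 8×12 matrix has rank 7, and its Smith normal form has invariant factors (1,1,1,1,1,1,1).

∂_2: C_2 → C_1 maps a triangle to the signed sum of its edges. For instance
  ∂PVW = VW − PW + PV,
  ∂PRT = RT − PT + PR.
As a 12×4 matrix over Z this has rank 4, with invariant factors (1,1,1,1).

Computing H_k = (kernel of ∂_k) / (image of ∂_{k+1}):

  H_0: rank C_0 − rank ∂_1 = 8 − 7 = 1, and the invariant factors of ∂_1 are all 1, so H_0 = Z.
  H_1: rank ker ∂_1 − rank ∂_2 = (12 − 7) − 4 = 1, and the invariant factors of ∂_2 are all 1, so H_1 = Z.
  H_2: rank ker ∂_2 − rank ∂_3 = (4 − 4) − 0 = 0, and there is no ∂_3, so H_2 = 0.

H_0 = Z,  H_1 = Z,  H_2 = 0.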